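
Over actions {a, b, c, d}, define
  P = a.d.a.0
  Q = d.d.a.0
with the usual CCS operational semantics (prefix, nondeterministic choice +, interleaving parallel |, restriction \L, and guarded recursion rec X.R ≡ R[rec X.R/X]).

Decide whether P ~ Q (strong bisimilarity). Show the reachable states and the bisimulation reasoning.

NO

LTS(P): 4 reachable states
  s0 = a.d.a.0 :: -a-> s1
  s1 = d.a.0 :: -d-> s2
  s2 = a.0 :: -a-> s3
  s3 = 0 :: stopped
LTS(Q): 4 reachable states
  t0 = d.d.a.0 :: -d-> t1
  t1 = d.a.0 :: -d-> t2
  t2 = a.0 :: -a-> t3
  t3 = 0 :: stopped
Partition-refinement fixed point:
  B0 = {s0}
  B1 = {s1, t1}
  B2 = {s2, t2}
  B3 = {s3, t3}
  B4 = {t0}
s0 ∈ B0, t0 ∈ B4 → different blocks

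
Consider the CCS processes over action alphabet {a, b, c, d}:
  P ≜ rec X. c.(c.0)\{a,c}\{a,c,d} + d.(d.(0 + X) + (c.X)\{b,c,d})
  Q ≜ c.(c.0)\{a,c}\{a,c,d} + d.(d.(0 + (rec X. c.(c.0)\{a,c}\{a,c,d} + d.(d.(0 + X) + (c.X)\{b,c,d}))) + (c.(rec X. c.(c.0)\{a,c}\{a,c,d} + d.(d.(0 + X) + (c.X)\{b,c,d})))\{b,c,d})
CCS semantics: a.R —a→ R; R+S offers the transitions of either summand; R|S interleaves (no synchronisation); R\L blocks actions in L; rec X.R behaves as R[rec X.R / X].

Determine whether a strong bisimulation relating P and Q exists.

P's transition system — 4 states:
  m0 = rec X. c.(c.0)\{a,c}\{a,c,d} + d.(d.(0 + X) + (c.X)\{b,c,d}) → —c→ m1, —d→ m2
  m1 = (c.0)\{a,c}\{a,c,d} → ·
  m2 = d.(0 + (rec X. c.(c.0)\{a,c}\{a,c,d} + d.(d.(0 + X) + (c.X)\{b,c,d}))) + (c.(rec X. c.(c.0)\{a,c}\{a,c,d} + d.(d.(0 + X) + (c.X)\{b,c,d})))\{b,c,d} → —d→ m3
  m3 = 0 + (rec X. c.(c.0)\{a,c}\{a,c,d} + d.(d.(0 + X) + (c.X)\{b,c,d})) → —c→ m1, —d→ m2
Q's transition system — 4 states:
  n0 = c.(c.0)\{a,c}\{a,c,d} + d.(d.(0 + (rec X. c.(c.0)\{a,c}\{a,c,d} + d.(d.(0 + X) + (c.X)\{b,c,d}))) + (c.(rec X. c.(c.0)\{a,c}\{a,c,d} + d.(d.(0 + X) + (c.X)\{b,c,d})))\{b,c,d}) → —c→ n1, —d→ n2
  n1 = (c.0)\{a,c}\{a,c,d} → ·
  n2 = d.(0 + (rec X. c.(c.0)\{a,c}\{a,c,d} + d.(d.(0 + X) + (c.X)\{b,c,d}))) + (c.(rec X. c.(c.0)\{a,c}\{a,c,d} + d.(d.(0 + X) + (c.X)\{b,c,d})))\{b,c,d} → —d→ n3
  n3 = 0 + (rec X. c.(c.0)\{a,c}\{a,c,d} + d.(d.(0 + X) + (c.X)\{b,c,d})) → —c→ n1, —d→ n2
Partition-refinement fixed point:
  B0 = {m0, m3, n0, n3}
  B1 = {m2, n2}
  B2 = {m1, n1}
m0 ∈ B0, n0 ∈ B0 → same block

bisimilar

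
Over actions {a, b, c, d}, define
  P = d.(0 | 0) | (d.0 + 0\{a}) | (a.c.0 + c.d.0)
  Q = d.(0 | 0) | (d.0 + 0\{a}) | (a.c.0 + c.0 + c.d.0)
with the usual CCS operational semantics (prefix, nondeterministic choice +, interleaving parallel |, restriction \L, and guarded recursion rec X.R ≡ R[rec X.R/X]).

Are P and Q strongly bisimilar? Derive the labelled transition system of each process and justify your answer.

Reachable graph of P (16 states):
  p0 = d.(0 | 0) | (d.0 + 0\{a}) | (a.c.0 + c.d.0) ⊢ --a--▸ p1, --c--▸ p2, --d--▸ p3, --d--▸ p4
  p1 = d.(0 | 0) | (d.0 + 0\{a}) | c.0 ⊢ --c--▸ p5, --d--▸ p6, --d--▸ p7
  p2 = d.(0 | 0) | (d.0 + 0\{a}) | d.0 ⊢ --d--▸ p5, --d--▸ p8, --d--▸ p9
  p3 = 0 | 0 | (d.0 + 0\{a}) | (a.c.0 + c.d.0) ⊢ --a--▸ p6, --c--▸ p8, --d--▸ p10
  p4 = d.(0 | 0) | 0 | (a.c.0 + c.d.0) ⊢ --a--▸ p7, --c--▸ p9, --d--▸ p10
  p5 = d.(0 | 0) | (d.0 + 0\{a}) | 0 ⊢ --d--▸ p11, --d--▸ p12
  p6 = 0 | 0 | (d.0 + 0\{a}) | c.0 ⊢ --c--▸ p11, --d--▸ p13
  p7 = d.(0 | 0) | 0 | c.0 ⊢ --c--▸ p12, --d--▸ p13
  p8 = 0 | 0 | (d.0 + 0\{a}) | d.0 ⊢ --d--▸ p11, --d--▸ p14
  p9 = d.(0 | 0) | 0 | d.0 ⊢ --d--▸ p12, --d--▸ p14
  p10 = 0 | 0 | 0 | (a.c.0 + c.d.0) ⊢ --a--▸ p13, --c--▸ p14
  p11 = 0 | 0 | (d.0 + 0\{a}) | 0 ⊢ --d--▸ p15
  p12 = d.(0 | 0) | 0 | 0 ⊢ --d--▸ p15
  p13 = 0 | 0 | 0 | c.0 ⊢ --c--▸ p15
  p14 = 0 | 0 | 0 | d.0 ⊢ --d--▸ p15
  p15 = 0 | 0 | 0 | 0 ⊢ ·
Reachable graph of Q (16 states):
  q0 = d.(0 | 0) | (d.0 + 0\{a}) | (a.c.0 + c.0 + c.d.0) ⊢ --a--▸ q1, --c--▸ q2, --c--▸ q3, --d--▸ q4, --d--▸ q5
  q1 = d.(0 | 0) | (d.0 + 0\{a}) | c.0 ⊢ --c--▸ q2, --d--▸ q6, --d--▸ q7
  q2 = d.(0 | 0) | (d.0 + 0\{a}) | 0 ⊢ --d--▸ q8, --d--▸ q9
  q3 = d.(0 | 0) | (d.0 + 0\{a}) | d.0 ⊢ --d--▸ q10, --d--▸ q11, --d--▸ q2
  q4 = 0 | 0 | (d.0 + 0\{a}) | (a.c.0 + c.0 + c.d.0) ⊢ --a--▸ q6, --c--▸ q10, --c--▸ q8, --d--▸ q12
  q5 = d.(0 | 0) | 0 | (a.c.0 + c.0 + c.d.0) ⊢ --a--▸ q7, --c--▸ q11, --c--▸ q9, --d--▸ q12
  q6 = 0 | 0 | (d.0 + 0\{a}) | c.0 ⊢ --c--▸ q8, --d--▸ q13
  q7 = d.(0 | 0) | 0 | c.0 ⊢ --c--▸ q9, --d--▸ q13
  q8 = 0 | 0 | (d.0 + 0\{a}) | 0 ⊢ --d--▸ q14
  q9 = d.(0 | 0) | 0 | 0 ⊢ --d--▸ q14
  q10 = 0 | 0 | (d.0 + 0\{a}) | d.0 ⊢ --d--▸ q15, --d--▸ q8
  q11 = d.(0 | 0) | 0 | d.0 ⊢ --d--▸ q15, --d--▸ q9
  q12 = 0 | 0 | 0 | (a.c.0 + c.0 + c.d.0) ⊢ --a--▸ q13, --c--▸ q14, --c--▸ q15
  q13 = 0 | 0 | 0 | c.0 ⊢ --c--▸ q14
  q14 = 0 | 0 | 0 | 0 ⊢ ·
  q15 = 0 | 0 | 0 | d.0 ⊢ --d--▸ q14
Bisimilarity quotient blocks:
  B0 = {p0}
  B1 = {p2, q3}
  B2 = {p5, p8, p9, q10, q11, q2}
  B3 = {p11, p12, p14, q15, q8, q9}
  B4 = {p15, q14}
  B5 = {p1, q1}
  B6 = {p6, p7, q6, q7}
  B7 = {p13, q13}
  B8 = {p3, p4}
  B9 = {p10}
  B10 = {q0}
  B11 = {q4, q5}
  B12 = {q12}
p0 ∈ B0, q0 ∈ B10 → different blocks

NO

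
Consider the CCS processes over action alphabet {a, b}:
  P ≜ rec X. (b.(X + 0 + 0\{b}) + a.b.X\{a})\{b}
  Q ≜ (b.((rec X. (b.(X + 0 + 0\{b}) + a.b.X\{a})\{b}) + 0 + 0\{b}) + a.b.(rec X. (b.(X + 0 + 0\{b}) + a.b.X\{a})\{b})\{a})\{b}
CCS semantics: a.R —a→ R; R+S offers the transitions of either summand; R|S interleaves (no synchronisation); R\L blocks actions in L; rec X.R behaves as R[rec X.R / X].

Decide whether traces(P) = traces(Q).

YES

LTS(P): 2 reachable states
  s0 = rec X. (b.(X + 0 + 0\{b}) + a.b.X\{a})\{b} has moves ··a··> s1
  s1 = (b.(rec X. (b.(X + 0 + 0\{b}) + a.b.X\{a})\{b})\{a})\{b} has moves deadlocked
LTS(Q): 2 reachable states
  t0 = (b.((rec X. (b.(X + 0 + 0\{b}) + a.b.X\{a})\{b}) + 0 + 0\{b}) + a.b.(rec X. (b.(X + 0 + 0\{b}) + a.b.X\{a})\{b})\{a})\{b} has moves ··a··> t1
  t1 = (b.(rec X. (b.(X + 0 + 0\{b}) + a.b.X\{a})\{b})\{a})\{b} has moves deadlocked
Coarsest stable partition (strong bisimilarity classes):
  B0 = {s0, t0}
  B1 = {s1, t1}
s0 ∈ B0, t0 ∈ B0 → same block
Bisimilar ⇒ trace-equivalent.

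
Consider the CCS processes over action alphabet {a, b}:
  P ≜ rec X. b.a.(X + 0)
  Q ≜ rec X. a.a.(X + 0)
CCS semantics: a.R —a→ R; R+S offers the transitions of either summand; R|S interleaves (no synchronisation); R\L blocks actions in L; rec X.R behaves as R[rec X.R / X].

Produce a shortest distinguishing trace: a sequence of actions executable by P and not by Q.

b

P's transition system — 3 states:
  p0 = rec X. b.a.(X + 0) has moves --b--▸ p1
  p1 = a.((rec X. b.a.(X + 0)) + 0) has moves --a--▸ p2
  p2 = (rec X. b.a.(X + 0)) + 0 has moves --b--▸ p1
Q's transition system — 3 states:
  q0 = rec X. a.a.(X + 0) has moves --a--▸ q1
  q1 = a.((rec X. a.a.(X + 0)) + 0) has moves --a--▸ q2
  q2 = (rec X. a.a.(X + 0)) + 0 has moves --a--▸ q1
Run σ = ⟨b⟩ on P: start {p0}
  step 1 (b): {p1}
  P completes σ.
Run σ = ⟨b⟩ on Q: start {q0}
  step 1 (b): no successor for Q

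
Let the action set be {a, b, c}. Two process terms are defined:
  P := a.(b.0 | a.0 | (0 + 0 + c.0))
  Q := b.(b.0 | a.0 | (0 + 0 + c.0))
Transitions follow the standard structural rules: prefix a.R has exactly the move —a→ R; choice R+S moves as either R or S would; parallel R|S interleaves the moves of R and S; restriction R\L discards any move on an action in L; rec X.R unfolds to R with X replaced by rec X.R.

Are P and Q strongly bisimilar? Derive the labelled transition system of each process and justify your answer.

NO

LTS(P): 9 reachable states
  p0 = a.(b.0 | a.0 | (0 + 0 + c.0)) has moves =a=> p1
  p1 = b.0 | a.0 | (0 + 0 + c.0) has moves =a=> p2, =b=> p3, =c=> p4
  p2 = b.0 | 0 | (0 + 0 + c.0) has moves =b=> p5, =c=> p6
  p3 = 0 | a.0 | (0 + 0 + c.0) has moves =a=> p5, =c=> p7
  p4 = b.0 | a.0 | 0 has moves =a=> p6, =b=> p7
  p5 = 0 | 0 | (0 + 0 + c.0) has moves =c=> p8
  p6 = b.0 | 0 | 0 has moves =b=> p8
  p7 = 0 | a.0 | 0 has moves =a=> p8
  p8 = 0 | 0 | 0 has moves ·
LTS(Q): 9 reachable states
  q0 = b.(b.0 | a.0 | (0 + 0 + c.0)) has moves =b=> q1
  q1 = b.0 | a.0 | (0 + 0 + c.0) has moves =a=> q2, =b=> q3, =c=> q4
  q2 = b.0 | 0 | (0 + 0 + c.0) has moves =b=> q5, =c=> q6
  q3 = 0 | a.0 | (0 + 0 + c.0) has moves =a=> q5, =c=> q7
  q4 = b.0 | a.0 | 0 has moves =a=> q6, =b=> q7
  q5 = 0 | 0 | (0 + 0 + c.0) has moves =c=> q8
  q6 = b.0 | 0 | 0 has moves =b=> q8
  q7 = 0 | a.0 | 0 has moves =a=> q8
  q8 = 0 | 0 | 0 has moves ·
Bisimilarity quotient blocks:
  B0 = {p0}
  B1 = {p1, q1}
  B2 = {p3, q3}
  B3 = {p7, q7}
  B4 = {p8, q8}
  B5 = {p5, q5}
  B6 = {p2, q2}
  B7 = {p6, q6}
  B8 = {p4, q4}
  B9 = {q0}
p0 ∈ B0, q0 ∈ B9 → different blocks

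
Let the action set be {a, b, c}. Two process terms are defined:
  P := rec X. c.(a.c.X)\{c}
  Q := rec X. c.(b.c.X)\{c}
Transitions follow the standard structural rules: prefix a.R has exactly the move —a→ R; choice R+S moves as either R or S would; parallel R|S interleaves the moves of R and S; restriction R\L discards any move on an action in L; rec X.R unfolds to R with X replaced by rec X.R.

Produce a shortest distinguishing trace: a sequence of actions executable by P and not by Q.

Reachable graph of P (3 states):
  s0 = rec X. c.(a.c.X)\{c} | —c→ s1
  s1 = (a.c.(rec X. c.(a.c.X)\{c}))\{c} | —a→ s2
  s2 = (c.(rec X. c.(a.c.X)\{c}))\{c} | deadlocked
Reachable graph of Q (3 states):
  t0 = rec X. c.(b.c.X)\{c} | —c→ t1
  t1 = (b.c.(rec X. c.(b.c.X)\{c}))\{c} | —b→ t2
  t2 = (c.(rec X. c.(b.c.X)\{c}))\{c} | deadlocked
Executing ca from P (initial set {s0}):
  [1] c ⇒ {s1}
  [2] a ⇒ {s2}
  ✓ P
Executing ca from Q (initial set {t0}):
  [1] c ⇒ {t1}
  [2] a ⇒ no successor for Q

ca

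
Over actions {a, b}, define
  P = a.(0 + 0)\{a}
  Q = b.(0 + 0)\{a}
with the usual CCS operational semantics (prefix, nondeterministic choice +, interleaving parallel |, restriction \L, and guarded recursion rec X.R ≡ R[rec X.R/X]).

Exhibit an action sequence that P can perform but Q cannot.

a

LTS(P): 2 reachable states
  p0 = a.(0 + 0)\{a} has moves =a=> p1
  p1 = (0 + 0)\{a} has moves (no moves)
LTS(Q): 2 reachable states
  q0 = b.(0 + 0)\{a} has moves =b=> q1
  q1 = (0 + 0)\{a} has moves (no moves)
Run σ = ⟨a⟩ on P: start {p0}
  [1] a ⇒ {p1}
  P completes σ.
Run σ = ⟨a⟩ on Q: start {q0}
  [1] a ⇒ ∅  — Q cannot continue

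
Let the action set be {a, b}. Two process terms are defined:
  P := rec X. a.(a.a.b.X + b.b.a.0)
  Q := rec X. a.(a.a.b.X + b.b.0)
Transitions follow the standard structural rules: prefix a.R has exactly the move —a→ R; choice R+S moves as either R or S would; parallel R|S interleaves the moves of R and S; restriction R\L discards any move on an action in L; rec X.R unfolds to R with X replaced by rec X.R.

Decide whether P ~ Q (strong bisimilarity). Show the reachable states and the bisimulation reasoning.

P ≁ Q

Reachable graph of P (7 states):
  p0 = rec X. a.(a.a.b.X + b.b.a.0) :: --a--▸ p1
  p1 = a.a.b.(rec X. a.(a.a.b.X + b.b.a.0)) + b.b.a.0 :: --a--▸ p2, --b--▸ p3
  p2 = a.b.(rec X. a.(a.a.b.X + b.b.a.0)) :: --a--▸ p4
  p3 = b.a.0 :: --b--▸ p5
  p4 = b.(rec X. a.(a.a.b.X + b.b.a.0)) :: --b--▸ p0
  p5 = a.0 :: --a--▸ p6
  p6 = 0 :: ∅
Reachable graph of Q (6 states):
  q0 = rec X. a.(a.a.b.X + b.b.0) :: --a--▸ q1
  q1 = a.a.b.(rec X. a.(a.a.b.X + b.b.0)) + b.b.0 :: --a--▸ q2, --b--▸ q3
  q2 = a.b.(rec X. a.(a.a.b.X + b.b.0)) :: --a--▸ q4
  q3 = b.0 :: --b--▸ q5
  q4 = b.(rec X. a.(a.a.b.X + b.b.0)) :: --b--▸ q0
  q5 = 0 :: ∅
Coarsest stable partition (strong bisimilarity classes):
  B0 = {p0}
  B1 = {p1}
  B2 = {p3}
  B3 = {p5}
  B4 = {p6, q5}
  B5 = {p2}
  B6 = {p4}
  B7 = {q0}
  B8 = {q1}
  B9 = {q2}
  B10 = {q4}
  B11 = {q3}
p0 ∈ B0, q0 ∈ B7 → different blocks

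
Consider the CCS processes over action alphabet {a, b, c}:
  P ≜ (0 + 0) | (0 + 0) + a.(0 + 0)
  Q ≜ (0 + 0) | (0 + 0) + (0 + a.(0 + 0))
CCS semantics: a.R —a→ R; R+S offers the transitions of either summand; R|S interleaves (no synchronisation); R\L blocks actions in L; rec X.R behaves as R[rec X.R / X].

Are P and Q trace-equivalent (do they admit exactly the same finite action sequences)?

YES

LTS(P): 2 reachable states
  m0 = (0 + 0) | (0 + 0) + a.(0 + 0) has moves =a=> m1
  m1 = 0 + 0 has moves (no moves)
LTS(Q): 2 reachable states
  n0 = (0 + 0) | (0 + 0) + (0 + a.(0 + 0)) has moves =a=> n1
  n1 = 0 + 0 has moves (no moves)
Coarsest stable partition (strong bisimilarity classes):
  B0 = {m0, n0}
  B1 = {m1, n1}
m0 ∈ B0, n0 ∈ B0 → same block
Bisimilar ⇒ trace-equivalent.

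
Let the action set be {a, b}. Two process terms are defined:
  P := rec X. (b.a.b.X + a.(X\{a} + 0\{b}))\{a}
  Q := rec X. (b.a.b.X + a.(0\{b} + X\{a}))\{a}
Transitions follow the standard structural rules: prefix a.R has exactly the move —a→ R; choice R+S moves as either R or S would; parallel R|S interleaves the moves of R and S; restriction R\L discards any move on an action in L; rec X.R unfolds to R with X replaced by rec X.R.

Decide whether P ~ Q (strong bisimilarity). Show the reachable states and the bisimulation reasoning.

Reachable graph of P (2 states):
  p0 = rec X. (b.a.b.X + a.(X\{a} + 0\{b}))\{a} :: --b--▸ p1
  p1 = (a.b.(rec X. (b.a.b.X + a.(X\{a} + 0\{b}))\{a}))\{a} :: stopped
Reachable graph of Q (2 states):
  q0 = rec X. (b.a.b.X + a.(0\{b} + X\{a}))\{a} :: --b--▸ q1
  q1 = (a.b.(rec X. (b.a.b.X + a.(0\{b} + X\{a}))\{a}))\{a} :: stopped
Coarsest stable partition (strong bisimilarity classes):
  B0 = {p0, q0}
  B1 = {p1, q1}
p0 ∈ B0, q0 ∈ B0 → same block

YES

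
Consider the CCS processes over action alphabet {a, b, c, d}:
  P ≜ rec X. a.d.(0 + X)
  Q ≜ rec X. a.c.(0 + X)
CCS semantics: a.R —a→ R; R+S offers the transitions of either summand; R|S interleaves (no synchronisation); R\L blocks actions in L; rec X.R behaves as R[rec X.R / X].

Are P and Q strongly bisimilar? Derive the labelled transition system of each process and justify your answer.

LTS(P): 3 reachable states
  s0 = rec X. a.d.(0 + X) → --a--▸ s1
  s1 = d.(0 + (rec X. a.d.(0 + X))) → --d--▸ s2
  s2 = 0 + (rec X. a.d.(0 + X)) → --a--▸ s1
LTS(Q): 3 reachable states
  t0 = rec X. a.c.(0 + X) → --a--▸ t1
  t1 = c.(0 + (rec X. a.c.(0 + X))) → --c--▸ t2
  t2 = 0 + (rec X. a.c.(0 + X)) → --a--▸ t1
Partition-refinement fixed point:
  B0 = {s0, s2}
  B1 = {s1}
  B2 = {t0, t2}
  B3 = {t1}
s0 ∈ B0, t0 ∈ B2 → different blocks

P ≁ Q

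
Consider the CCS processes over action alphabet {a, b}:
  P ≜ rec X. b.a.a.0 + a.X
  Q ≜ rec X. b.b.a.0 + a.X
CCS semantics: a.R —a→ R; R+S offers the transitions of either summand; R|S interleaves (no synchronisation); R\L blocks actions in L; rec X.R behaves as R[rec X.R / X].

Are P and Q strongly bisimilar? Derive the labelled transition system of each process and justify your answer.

LTS(P): 4 reachable states
  s0 = rec X. b.a.a.0 + a.X → ··a··> s0, ··b··> s1
  s1 = a.a.0 → ··a··> s2
  s2 = a.0 → ··a··> s3
  s3 = 0 → ∅
LTS(Q): 4 reachable states
  t0 = rec X. b.b.a.0 + a.X → ··a··> t0, ··b··> t1
  t1 = b.a.0 → ··b··> t2
  t2 = a.0 → ··a··> t3
  t3 = 0 → ∅
Partition-refinement fixed point:
  B0 = {s0}
  B1 = {s1}
  B2 = {s2, t2}
  B3 = {s3, t3}
  B4 = {t0}
  B5 = {t1}
s0 ∈ B0, t0 ∈ B4 → different blocks

NO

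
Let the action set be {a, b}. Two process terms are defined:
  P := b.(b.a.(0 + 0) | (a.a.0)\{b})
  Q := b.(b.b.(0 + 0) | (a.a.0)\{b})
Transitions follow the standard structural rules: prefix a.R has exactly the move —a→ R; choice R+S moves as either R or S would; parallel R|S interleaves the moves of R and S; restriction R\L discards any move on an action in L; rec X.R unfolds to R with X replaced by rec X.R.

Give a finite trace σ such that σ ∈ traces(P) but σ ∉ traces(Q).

baaba

Reachable graph of P (10 states):
  s0 = b.(b.a.(0 + 0) | (a.a.0)\{b}) → ··b··> s1
  s1 = b.a.(0 + 0) | (a.a.0)\{b} → ··a··> s2, ··b··> s3
  s2 = b.a.(0 + 0) | (a.0)\{b} → ··a··> s4, ··b··> s5
  s3 = a.(0 + 0) | (a.a.0)\{b} → ··a··> s5, ··a··> s6
  s4 = b.a.(0 + 0) | 0\{b} → ··b··> s7
  s5 = a.(0 + 0) | (a.0)\{b} → ··a··> s7, ··a··> s8
  s6 = (0 + 0) | (a.a.0)\{b} → ··a··> s8
  s7 = a.(0 + 0) | 0\{b} → ··a··> s9
  s8 = (0 + 0) | (a.0)\{b} → ··a··> s9
  s9 = (0 + 0) | 0\{b} → ∅
Reachable graph of Q (10 states):
  t0 = b.(b.b.(0 + 0) | (a.a.0)\{b}) → ··b··> t1
  t1 = b.b.(0 + 0) | (a.a.0)\{b} → ··a··> t2, ··b··> t3
  t2 = b.b.(0 + 0) | (a.0)\{b} → ··a··> t4, ··b··> t5
  t3 = b.(0 + 0) | (a.a.0)\{b} → ··a··> t5, ··b··> t6
  t4 = b.b.(0 + 0) | 0\{b} → ··b··> t7
  t5 = b.(0 + 0) | (a.0)\{b} → ··a··> t7, ··b··> t8
  t6 = (0 + 0) | (a.a.0)\{b} → ··a··> t8
  t7 = b.(0 + 0) | 0\{b} → ··b··> t9
  t8 = (0 + 0) | (a.0)\{b} → ··a··> t9
  t9 = (0 + 0) | 0\{b} → ∅
Executing baaba from P (initial set {s0}):
  after b @ step 1: {s1}
  after a @ step 2: {s2}
  after a @ step 3: {s4}
  after b @ step 4: {s7}
  after a @ step 5: {s9}
  P completes σ.
Executing baaba from Q (initial set {t0}):
  after b @ step 1: {t1}
  after a @ step 2: {t2}
  after a @ step 3: {t4}
  after b @ step 4: {t7}
  after a @ step 5: ∅ (Q stuck)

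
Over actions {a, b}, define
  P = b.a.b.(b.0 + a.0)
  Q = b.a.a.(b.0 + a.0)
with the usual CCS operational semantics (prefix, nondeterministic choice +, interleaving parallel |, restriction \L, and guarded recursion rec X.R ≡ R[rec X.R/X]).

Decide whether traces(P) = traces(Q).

NO — witness ⟨bab⟩

Reachable graph of P (5 states):
  s0 = b.a.b.(b.0 + a.0) → ··b··> s1
  s1 = a.b.(b.0 + a.0) → ··a··> s2
  s2 = b.(b.0 + a.0) → ··b··> s3
  s3 = b.0 + a.0 → ··a··> s4, ··b··> s4
  s4 = 0 → ∅
Reachable graph of Q (5 states):
  t0 = b.a.a.(b.0 + a.0) → ··b··> t1
  t1 = a.a.(b.0 + a.0) → ··a··> t2
  t2 = a.(b.0 + a.0) → ··a··> t3
  t3 = b.0 + a.0 → ··a··> t4, ··b··> t4
  t4 = 0 → ∅
Run σ = ⟨bab⟩ on P: start {s0}
  step 1 (b): {s1}
  step 2 (a): {s2}
  step 3 (b): {s3}
  P completes σ.
Run σ = ⟨bab⟩ on Q: start {t0}
  step 1 (b): {t1}
  step 2 (a): {t2}
  step 3 (b): no successor for Q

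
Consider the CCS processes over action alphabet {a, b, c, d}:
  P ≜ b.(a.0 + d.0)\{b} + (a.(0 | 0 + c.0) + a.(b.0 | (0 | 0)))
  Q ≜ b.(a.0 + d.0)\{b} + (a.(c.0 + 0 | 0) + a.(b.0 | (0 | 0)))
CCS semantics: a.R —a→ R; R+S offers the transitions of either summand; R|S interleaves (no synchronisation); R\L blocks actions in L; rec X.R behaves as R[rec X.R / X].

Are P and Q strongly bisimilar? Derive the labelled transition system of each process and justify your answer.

Reachable graph of P (7 states):
  s0 = b.(a.0 + d.0)\{b} + (a.(0 | 0 + c.0) + a.(b.0 | (0 | 0))) → —a→ s1, —a→ s2, —b→ s3
  s1 = 0 | 0 + c.0 → —c→ s4
  s2 = b.0 | (0 | 0) → —b→ s5
  s3 = (a.0 + d.0)\{b} → —a→ s6, —d→ s6
  s4 = 0 → (no moves)
  s5 = 0 | (0 | 0) → (no moves)
  s6 = 0\{b} → (no moves)
Reachable graph of Q (7 states):
  t0 = b.(a.0 + d.0)\{b} + (a.(c.0 + 0 | 0) + a.(b.0 | (0 | 0))) → —a→ t1, —a→ t2, —b→ t3
  t1 = b.0 | (0 | 0) → —b→ t4
  t2 = c.0 + 0 | 0 → —c→ t5
  t3 = (a.0 + d.0)\{b} → —a→ t6, —d→ t6
  t4 = 0 | (0 | 0) → (no moves)
  t5 = 0 → (no moves)
  t6 = 0\{b} → (no moves)
Partition-refinement fixed point:
  B0 = {s0, t0}
  B1 = {s3, t3}
  B2 = {s4, s5, s6, t4, t5, t6}
  B3 = {s2, t1}
  B4 = {s1, t2}
s0 ∈ B0, t0 ∈ B0 → same block

bisimilar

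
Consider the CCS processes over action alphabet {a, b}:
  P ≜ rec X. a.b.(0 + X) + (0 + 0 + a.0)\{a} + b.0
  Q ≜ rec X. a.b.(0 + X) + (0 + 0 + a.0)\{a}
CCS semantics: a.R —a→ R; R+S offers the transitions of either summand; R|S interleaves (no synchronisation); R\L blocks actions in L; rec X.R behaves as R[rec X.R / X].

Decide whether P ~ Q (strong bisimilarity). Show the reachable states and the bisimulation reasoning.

P ≁ Q

P's transition system — 4 states:
  p0 = rec X. a.b.(0 + X) + (0 + 0 + a.0)\{a} + b.0 → =a=> p1, =b=> p2
  p1 = b.(0 + (rec X. a.b.(0 + X) + (0 + 0 + a.0)\{a} + b.0)) → =b=> p3
  p2 = 0 → ∅
  p3 = 0 + (rec X. a.b.(0 + X) + (0 + 0 + a.0)\{a} + b.0) → =a=> p1, =b=> p2
Q's transition system — 3 states:
  q0 = rec X. a.b.(0 + X) + (0 + 0 + a.0)\{a} → =a=> q1
  q1 = b.(0 + (rec X. a.b.(0 + X) + (0 + 0 + a.0)\{a})) → =b=> q2
  q2 = 0 + (rec X. a.b.(0 + X) + (0 + 0 + a.0)\{a}) → =a=> q1
Partition-refinement fixed point:
  B0 = {p0, p3}
  B1 = {p1}
  B2 = {p2}
  B3 = {q0, q2}
  B4 = {q1}
p0 ∈ B0, q0 ∈ B3 → different blocks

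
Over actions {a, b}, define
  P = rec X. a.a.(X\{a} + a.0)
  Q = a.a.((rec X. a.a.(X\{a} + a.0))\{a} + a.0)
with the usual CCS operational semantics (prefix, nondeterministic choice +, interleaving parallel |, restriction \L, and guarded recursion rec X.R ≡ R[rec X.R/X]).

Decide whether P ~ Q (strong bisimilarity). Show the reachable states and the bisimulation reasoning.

P ~ Q

LTS(P): 4 reachable states
  s0 = rec X. a.a.(X\{a} + a.0) :: -a-> s1
  s1 = a.((rec X. a.a.(X\{a} + a.0))\{a} + a.0) :: -a-> s2
  s2 = (rec X. a.a.(X\{a} + a.0))\{a} + a.0 :: -a-> s3
  s3 = 0 :: ·
LTS(Q): 4 reachable states
  t0 = a.a.((rec X. a.a.(X\{a} + a.0))\{a} + a.0) :: -a-> t1
  t1 = a.((rec X. a.a.(X\{a} + a.0))\{a} + a.0) :: -a-> t2
  t2 = (rec X. a.a.(X\{a} + a.0))\{a} + a.0 :: -a-> t3
  t3 = 0 :: ·
Partition-refinement fixed point:
  B0 = {s0, t0}
  B1 = {s1, t1}
  B2 = {s2, t2}
  B3 = {s3, t3}
s0 ∈ B0, t0 ∈ B0 → same block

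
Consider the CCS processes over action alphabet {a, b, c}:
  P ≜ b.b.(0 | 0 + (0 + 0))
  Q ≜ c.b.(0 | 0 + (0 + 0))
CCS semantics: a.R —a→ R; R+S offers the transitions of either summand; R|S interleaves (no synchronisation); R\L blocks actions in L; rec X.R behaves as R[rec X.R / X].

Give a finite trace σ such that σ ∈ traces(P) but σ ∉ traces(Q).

LTS(P): 3 reachable states
  m0 = b.b.(0 | 0 + (0 + 0)) has moves =b=> m1
  m1 = b.(0 | 0 + (0 + 0)) has moves =b=> m2
  m2 = 0 | 0 + (0 + 0) has moves deadlocked
LTS(Q): 3 reachable states
  n0 = c.b.(0 | 0 + (0 + 0)) has moves =c=> n1
  n1 = b.(0 | 0 + (0 + 0)) has moves =b=> n2
  n2 = 0 | 0 + (0 + 0) has moves deadlocked
Executing b from P (initial set {m0}):
  after b @ step 1: {m1}
  ✓ P
Executing b from Q (initial set {n0}):
  after b @ step 1: ∅ (Q stuck)

b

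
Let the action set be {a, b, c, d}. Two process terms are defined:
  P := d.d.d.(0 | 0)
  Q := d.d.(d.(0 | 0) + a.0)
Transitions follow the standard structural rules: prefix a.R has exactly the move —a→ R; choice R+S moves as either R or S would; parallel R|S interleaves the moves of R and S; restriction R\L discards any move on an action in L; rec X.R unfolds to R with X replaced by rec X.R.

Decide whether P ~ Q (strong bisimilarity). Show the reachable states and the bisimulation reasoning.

P's transition system — 4 states:
  m0 = d.d.d.(0 | 0) has moves --d--▸ m1
  m1 = d.d.(0 | 0) has moves --d--▸ m2
  m2 = d.(0 | 0) has moves --d--▸ m3
  m3 = 0 | 0 has moves ·
Q's transition system — 5 states:
  n0 = d.d.(d.(0 | 0) + a.0) has moves --d--▸ n1
  n1 = d.(d.(0 | 0) + a.0) has moves --d--▸ n2
  n2 = d.(0 | 0) + a.0 has moves --a--▸ n3, --d--▸ n4
  n3 = 0 has moves ·
  n4 = 0 | 0 has moves ·
Coarsest stable partition (strong bisimilarity classes):
  B0 = {m0}
  B1 = {m1}
  B2 = {m2}
  B3 = {m3, n3, n4}
  B4 = {n0}
  B5 = {n1}
  B6 = {n2}
m0 ∈ B0, n0 ∈ B4 → different blocks

P ≁ Q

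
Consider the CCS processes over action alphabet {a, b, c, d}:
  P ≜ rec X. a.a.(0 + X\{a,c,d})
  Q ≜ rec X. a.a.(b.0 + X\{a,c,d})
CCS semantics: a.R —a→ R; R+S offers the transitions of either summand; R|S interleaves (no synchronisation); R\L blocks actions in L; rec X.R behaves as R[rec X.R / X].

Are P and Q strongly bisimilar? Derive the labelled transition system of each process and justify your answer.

LTS(P): 3 reachable states
  s0 = rec X. a.a.(0 + X\{a,c,d}) ⊢ —a→ s1
  s1 = a.(0 + (rec X. a.a.(0 + X\{a,c,d}))\{a,c,d}) ⊢ —a→ s2
  s2 = 0 + (rec X. a.a.(0 + X\{a,c,d}))\{a,c,d} ⊢ (no moves)
LTS(Q): 4 reachable states
  t0 = rec X. a.a.(b.0 + X\{a,c,d}) ⊢ —a→ t1
  t1 = a.(b.0 + (rec X. a.a.(b.0 + X\{a,c,d}))\{a,c,d}) ⊢ —a→ t2
  t2 = b.0 + (rec X. a.a.(b.0 + X\{a,c,d}))\{a,c,d} ⊢ —b→ t3
  t3 = 0 ⊢ (no moves)
Coarsest stable partition (strong bisimilarity classes):
  B0 = {s0}
  B1 = {s1}
  B2 = {s2, t3}
  B3 = {t0}
  B4 = {t1}
  B5 = {t2}
s0 ∈ B0, t0 ∈ B3 → different blocks

P ≁ Q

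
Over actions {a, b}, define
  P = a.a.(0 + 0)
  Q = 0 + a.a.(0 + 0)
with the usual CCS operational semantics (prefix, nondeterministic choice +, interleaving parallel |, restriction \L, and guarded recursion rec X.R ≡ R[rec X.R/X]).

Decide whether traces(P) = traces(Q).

YES

Reachable graph of P (3 states):
  m0 = a.a.(0 + 0) has moves --a--▸ m1
  m1 = a.(0 + 0) has moves --a--▸ m2
  m2 = 0 + 0 has moves ∅
Reachable graph of Q (3 states):
  n0 = 0 + a.a.(0 + 0) has moves --a--▸ n1
  n1 = a.(0 + 0) has moves --a--▸ n2
  n2 = 0 + 0 has moves ∅
Coarsest stable partition (strong bisimilarity classes):
  B0 = {m0, n0}
  B1 = {m1, n1}
  B2 = {m2, n2}
m0 ∈ B0, n0 ∈ B0 → same block
Bisimilar ⇒ trace-equivalent.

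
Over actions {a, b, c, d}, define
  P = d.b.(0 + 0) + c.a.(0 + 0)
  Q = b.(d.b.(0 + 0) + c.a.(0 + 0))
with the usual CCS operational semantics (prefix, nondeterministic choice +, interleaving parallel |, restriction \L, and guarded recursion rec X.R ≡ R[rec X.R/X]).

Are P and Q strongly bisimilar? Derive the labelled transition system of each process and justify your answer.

Reachable graph of P (4 states):
  p0 = d.b.(0 + 0) + c.a.(0 + 0) :: ··c··> p1, ··d··> p2
  p1 = a.(0 + 0) :: ··a··> p3
  p2 = b.(0 + 0) :: ··b··> p3
  p3 = 0 + 0 :: deadlocked
Reachable graph of Q (5 states):
  q0 = b.(d.b.(0 + 0) + c.a.(0 + 0)) :: ··b··> q1
  q1 = d.b.(0 + 0) + c.a.(0 + 0) :: ··c··> q2, ··d··> q3
  q2 = a.(0 + 0) :: ··a··> q4
  q3 = b.(0 + 0) :: ··b··> q4
  q4 = 0 + 0 :: deadlocked
Coarsest stable partition (strong bisimilarity classes):
  B0 = {p0, q1}
  B1 = {p1, q2}
  B2 = {p3, q4}
  B3 = {p2, q3}
  B4 = {q0}
p0 ∈ B0, q0 ∈ B4 → different blocks

P ≁ Q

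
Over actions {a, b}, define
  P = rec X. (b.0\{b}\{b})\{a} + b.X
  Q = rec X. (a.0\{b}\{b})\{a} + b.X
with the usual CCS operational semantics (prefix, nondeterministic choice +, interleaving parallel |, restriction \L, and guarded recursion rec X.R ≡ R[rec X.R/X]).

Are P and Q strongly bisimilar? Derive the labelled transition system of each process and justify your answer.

Reachable graph of P (2 states):
  p0 = rec X. (b.0\{b}\{b})\{a} + b.X ⊢ —b→ p0, —b→ p1
  p1 = 0\{b}\{b}\{a} ⊢ (no moves)
Reachable graph of Q (1 states):
  q0 = rec X. (a.0\{b}\{b})\{a} + b.X ⊢ —b→ q0
Partition-refinement fixed point:
  B0 = {p0}
  B1 = {p1}
  B2 = {q0}
p0 ∈ B0, q0 ∈ B2 → different blocks

not bisimilar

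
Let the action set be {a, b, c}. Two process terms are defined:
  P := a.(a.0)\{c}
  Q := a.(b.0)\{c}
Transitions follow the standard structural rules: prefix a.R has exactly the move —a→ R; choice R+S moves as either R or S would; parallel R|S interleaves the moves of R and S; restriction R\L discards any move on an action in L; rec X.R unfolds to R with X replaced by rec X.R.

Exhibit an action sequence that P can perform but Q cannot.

P's transition system — 3 states:
  m0 = a.(a.0)\{c} has moves -a-> m1
  m1 = (a.0)\{c} has moves -a-> m2
  m2 = 0\{c} has moves ·
Q's transition system — 3 states:
  n0 = a.(b.0)\{c} has moves -a-> n1
  n1 = (b.0)\{c} has moves -b-> n2
  n2 = 0\{c} has moves ·
Trace ⟨aa⟩ through P, begin at {m0}:
  [1] a ⇒ {m1}
  [2] a ⇒ {m2}
  P completes σ.
Trace ⟨aa⟩ through Q, begin at {n0}:
  [1] a ⇒ {n1}
  [2] a ⇒ ∅  — Q cannot continue

aa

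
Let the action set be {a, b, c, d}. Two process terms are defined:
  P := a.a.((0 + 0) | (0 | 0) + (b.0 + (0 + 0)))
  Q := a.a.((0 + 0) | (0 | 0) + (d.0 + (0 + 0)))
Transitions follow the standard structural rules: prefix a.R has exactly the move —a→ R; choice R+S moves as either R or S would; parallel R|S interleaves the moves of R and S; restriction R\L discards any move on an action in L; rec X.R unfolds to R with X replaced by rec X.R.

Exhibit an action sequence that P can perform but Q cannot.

P's transition system — 4 states:
  p0 = a.a.((0 + 0) | (0 | 0) + (b.0 + (0 + 0))) | ··a··> p1
  p1 = a.((0 + 0) | (0 | 0) + (b.0 + (0 + 0))) | ··a··> p2
  p2 = (0 + 0) | (0 | 0) + (b.0 + (0 + 0)) | ··b··> p3
  p3 = 0 | (no moves)
Q's transition system — 4 states:
  q0 = a.a.((0 + 0) | (0 | 0) + (d.0 + (0 + 0))) | ··a··> q1
  q1 = a.((0 + 0) | (0 | 0) + (d.0 + (0 + 0))) | ··a··> q2
  q2 = (0 + 0) | (0 | 0) + (d.0 + (0 + 0)) | ··d··> q3
  q3 = 0 | (no moves)
Executing aab from P (initial set {p0}):
  step 1 (a): {p1}
  step 2 (a): {p2}
  step 3 (b): {p3}
  — P admits the full trace.
Executing aab from Q (initial set {q0}):
  step 1 (a): {q1}
  step 2 (a): {q2}
  step 3 (b): no successor for Q

aab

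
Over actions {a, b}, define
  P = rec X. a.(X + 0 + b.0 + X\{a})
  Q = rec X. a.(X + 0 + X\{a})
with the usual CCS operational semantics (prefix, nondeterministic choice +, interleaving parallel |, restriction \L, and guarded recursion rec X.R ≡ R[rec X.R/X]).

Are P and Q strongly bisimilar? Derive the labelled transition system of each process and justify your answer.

P ≁ Q

LTS(P): 3 reachable states
  s0 = rec X. a.(X + 0 + b.0 + X\{a}) → -a-> s1
  s1 = (rec X. a.(X + 0 + b.0 + X\{a})) + 0 + b.0 + (rec X. a.(X + 0 + b.0 + X\{a}))\{a} → -a-> s1, -b-> s2
  s2 = 0 → stopped
LTS(Q): 2 reachable states
  t0 = rec X. a.(X + 0 + X\{a}) → -a-> t1
  t1 = (rec X. a.(X + 0 + X\{a})) + 0 + (rec X. a.(X + 0 + X\{a}))\{a} → -a-> t1
Bisimilarity quotient blocks:
  B0 = {s0}
  B1 = {s1}
  B2 = {s2}
  B3 = {t0, t1}
s0 ∈ B0, t0 ∈ B3 → different blocks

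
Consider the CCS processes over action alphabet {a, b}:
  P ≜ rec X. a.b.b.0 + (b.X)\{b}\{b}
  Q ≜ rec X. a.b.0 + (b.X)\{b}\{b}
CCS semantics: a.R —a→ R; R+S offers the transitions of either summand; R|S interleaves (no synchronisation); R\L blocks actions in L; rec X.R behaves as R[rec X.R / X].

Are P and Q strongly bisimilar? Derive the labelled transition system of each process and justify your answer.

Reachable graph of P (4 states):
  p0 = rec X. a.b.b.0 + (b.X)\{b}\{b} has moves —a→ p1
  p1 = b.b.0 has moves —b→ p2
  p2 = b.0 has moves —b→ p3
  p3 = 0 has moves deadlocked
Reachable graph of Q (3 states):
  q0 = rec X. a.b.0 + (b.X)\{b}\{b} has moves —a→ q1
  q1 = b.0 has moves —b→ q2
  q2 = 0 has moves deadlocked
Coarsest stable partition (strong bisimilarity classes):
  B0 = {p0}
  B1 = {p1}
  B2 = {p2, q1}
  B3 = {p3, q2}
  B4 = {q0}
p0 ∈ B0, q0 ∈ B4 → different blocks

P ≁ Q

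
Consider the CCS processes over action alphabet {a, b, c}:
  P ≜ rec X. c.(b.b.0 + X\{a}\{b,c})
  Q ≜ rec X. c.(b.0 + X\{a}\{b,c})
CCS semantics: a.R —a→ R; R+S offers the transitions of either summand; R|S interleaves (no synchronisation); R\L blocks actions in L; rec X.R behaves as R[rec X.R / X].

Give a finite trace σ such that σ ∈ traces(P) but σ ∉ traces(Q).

cbb

P's transition system — 4 states:
  s0 = rec X. c.(b.b.0 + X\{a}\{b,c}) ⊢ —c→ s1
  s1 = b.b.0 + (rec X. c.(b.b.0 + X\{a}\{b,c}))\{a}\{b,c} ⊢ —b→ s2
  s2 = b.0 ⊢ —b→ s3
  s3 = 0 ⊢ deadlocked
Q's transition system — 3 states:
  t0 = rec X. c.(b.0 + X\{a}\{b,c}) ⊢ —c→ t1
  t1 = b.0 + (rec X. c.(b.0 + X\{a}\{b,c}))\{a}\{b,c} ⊢ —b→ t2
  t2 = 0 ⊢ deadlocked
Run σ = ⟨cbb⟩ on P: start {s0}
  after c @ step 1: {s1}
  after b @ step 2: {s2}
  after b @ step 3: {s3}
  — P admits the full trace.
Run σ = ⟨cbb⟩ on Q: start {t0}
  after c @ step 1: {t1}
  after b @ step 2: {t2}
  after b @ step 3: ∅  — Q cannot continue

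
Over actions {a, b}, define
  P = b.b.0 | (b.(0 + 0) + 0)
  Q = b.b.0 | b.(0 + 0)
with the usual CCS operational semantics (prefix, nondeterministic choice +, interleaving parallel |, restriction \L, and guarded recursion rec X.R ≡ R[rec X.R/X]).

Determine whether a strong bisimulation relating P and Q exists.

YES

P's transition system — 6 states:
  m0 = b.b.0 | (b.(0 + 0) + 0) → ··b··> m1, ··b··> m2
  m1 = b.0 | (b.(0 + 0) + 0) → ··b··> m3, ··b··> m4
  m2 = b.b.0 | (0 + 0) → ··b··> m4
  m3 = 0 | (b.(0 + 0) + 0) → ··b··> m5
  m4 = b.0 | (0 + 0) → ··b··> m5
  m5 = 0 | (0 + 0) → ·
Q's transition system — 6 states:
  n0 = b.b.0 | b.(0 + 0) → ··b··> n1, ··b··> n2
  n1 = b.0 | b.(0 + 0) → ··b··> n3, ··b··> n4
  n2 = b.b.0 | (0 + 0) → ··b··> n4
  n3 = 0 | b.(0 + 0) → ··b··> n5
  n4 = b.0 | (0 + 0) → ··b··> n5
  n5 = 0 | (0 + 0) → ·
Bisimilarity quotient blocks:
  B0 = {m0, n0}
  B1 = {m1, m2, n1, n2}
  B2 = {m3, m4, n3, n4}
  B3 = {m5, n5}
m0 ∈ B0, n0 ∈ B0 → same block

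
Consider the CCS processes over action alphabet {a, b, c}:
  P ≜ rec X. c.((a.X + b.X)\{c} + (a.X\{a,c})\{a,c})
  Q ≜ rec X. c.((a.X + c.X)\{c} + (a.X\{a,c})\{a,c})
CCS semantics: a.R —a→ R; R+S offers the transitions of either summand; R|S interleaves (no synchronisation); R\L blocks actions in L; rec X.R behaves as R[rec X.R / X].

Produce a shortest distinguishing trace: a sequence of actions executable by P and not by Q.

cb

LTS(P): 3 reachable states
  u0 = rec X. c.((a.X + b.X)\{c} + (a.X\{a,c})\{a,c}) → ··c··> u1
  u1 = (a.(rec X. c.((a.X + b.X)\{c} + (a.X\{a,c})\{a,c})) + b.(rec X. c.((a.X + b.X)\{c} + (a.X\{a,c})\{a,c})))\{c} + (a.(rec X. c.((a.X + b.X)\{c} + (a.X\{a,c})\{a,c}))\{a,c})\{a,c} → ··a··> u2, ··b··> u2
  u2 = (rec X. c.((a.X + b.X)\{c} + (a.X\{a,c})\{a,c}))\{c} → stopped
LTS(Q): 3 reachable states
  v0 = rec X. c.((a.X + c.X)\{c} + (a.X\{a,c})\{a,c}) → ··c··> v1
  v1 = (a.(rec X. c.((a.X + c.X)\{c} + (a.X\{a,c})\{a,c})) + c.(rec X. c.((a.X + c.X)\{c} + (a.X\{a,c})\{a,c})))\{c} + (a.(rec X. c.((a.X + c.X)\{c} + (a.X\{a,c})\{a,c}))\{a,c})\{a,c} → ··a··> v2
  v2 = (rec X. c.((a.X + c.X)\{c} + (a.X\{a,c})\{a,c}))\{c} → stopped
Executing cb from P (initial set {u0}):
  step 1 (c): {u1}
  step 2 (b): {u2}
  — P admits the full trace.
Executing cb from Q (initial set {v0}):
  step 1 (c): {v1}
  step 2 (b): ∅  — Q cannot continue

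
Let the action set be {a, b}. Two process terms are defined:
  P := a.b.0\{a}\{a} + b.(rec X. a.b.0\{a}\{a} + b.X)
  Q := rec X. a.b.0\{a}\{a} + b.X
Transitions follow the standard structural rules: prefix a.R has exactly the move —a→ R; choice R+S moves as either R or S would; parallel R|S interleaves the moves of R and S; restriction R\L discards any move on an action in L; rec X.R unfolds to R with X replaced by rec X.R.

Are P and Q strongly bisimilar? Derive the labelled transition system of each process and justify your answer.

LTS(P): 4 reachable states
  p0 = a.b.0\{a}\{a} + b.(rec X. a.b.0\{a}\{a} + b.X) | -a-> p1, -b-> p2
  p1 = b.0\{a}\{a} | -b-> p3
  p2 = rec X. a.b.0\{a}\{a} + b.X | -a-> p1, -b-> p2
  p3 = 0\{a}\{a} | deadlocked
LTS(Q): 3 reachable states
  q0 = rec X. a.b.0\{a}\{a} + b.X | -a-> q1, -b-> q0
  q1 = b.0\{a}\{a} | -b-> q2
  q2 = 0\{a}\{a} | deadlocked
Coarsest stable partition (strong bisimilarity classes):
  B0 = {p0, p2, q0}
  B1 = {p1, q1}
  B2 = {p3, q2}
p0 ∈ B0, q0 ∈ B0 → same block

P ~ Q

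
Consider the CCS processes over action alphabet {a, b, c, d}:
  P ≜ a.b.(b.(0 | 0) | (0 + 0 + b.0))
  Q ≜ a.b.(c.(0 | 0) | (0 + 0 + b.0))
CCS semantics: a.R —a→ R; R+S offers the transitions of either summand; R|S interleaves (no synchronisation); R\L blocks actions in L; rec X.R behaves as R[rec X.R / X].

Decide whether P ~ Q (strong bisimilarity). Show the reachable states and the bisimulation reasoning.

LTS(P): 6 reachable states
  p0 = a.b.(b.(0 | 0) | (0 + 0 + b.0)) has moves —a→ p1
  p1 = b.(b.(0 | 0) | (0 + 0 + b.0)) has moves —b→ p2
  p2 = b.(0 | 0) | (0 + 0 + b.0) has moves —b→ p3, —b→ p4
  p3 = 0 | 0 | (0 + 0 + b.0) has moves —b→ p5
  p4 = b.(0 | 0) | 0 has moves —b→ p5
  p5 = 0 | 0 | 0 has moves deadlocked
LTS(Q): 6 reachable states
  q0 = a.b.(c.(0 | 0) | (0 + 0 + b.0)) has moves —a→ q1
  q1 = b.(c.(0 | 0) | (0 + 0 + b.0)) has moves —b→ q2
  q2 = c.(0 | 0) | (0 + 0 + b.0) has moves —b→ q3, —c→ q4
  q3 = c.(0 | 0) | 0 has moves —c→ q5
  q4 = 0 | 0 | (0 + 0 + b.0) has moves —b→ q5
  q5 = 0 | 0 | 0 has moves deadlocked
Partition-refinement fixed point:
  B0 = {p0}
  B1 = {p1}
  B2 = {p2}
  B3 = {p3, p4, q4}
  B4 = {p5, q5}
  B5 = {q0}
  B6 = {q1}
  B7 = {q2}
  B8 = {q3}
p0 ∈ B0, q0 ∈ B5 → different blocks

NO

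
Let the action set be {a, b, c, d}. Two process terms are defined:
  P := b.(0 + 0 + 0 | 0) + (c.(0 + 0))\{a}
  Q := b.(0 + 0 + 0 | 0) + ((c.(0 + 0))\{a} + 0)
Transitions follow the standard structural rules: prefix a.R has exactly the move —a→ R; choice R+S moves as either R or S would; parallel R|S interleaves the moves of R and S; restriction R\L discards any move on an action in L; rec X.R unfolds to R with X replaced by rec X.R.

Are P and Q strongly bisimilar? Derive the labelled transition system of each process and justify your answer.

Reachable graph of P (3 states):
  m0 = b.(0 + 0 + 0 | 0) + (c.(0 + 0))\{a} → --b--▸ m1, --c--▸ m2
  m1 = 0 + 0 + 0 | 0 → stopped
  m2 = (0 + 0)\{a} → stopped
Reachable graph of Q (3 states):
  n0 = b.(0 + 0 + 0 | 0) + ((c.(0 + 0))\{a} + 0) → --b--▸ n1, --c--▸ n2
  n1 = 0 + 0 + 0 | 0 → stopped
  n2 = (0 + 0)\{a} → stopped
Bisimilarity quotient blocks:
  B0 = {m0, n0}
  B1 = {m1, m2, n1, n2}
m0 ∈ B0, n0 ∈ B0 → same block

bisimilar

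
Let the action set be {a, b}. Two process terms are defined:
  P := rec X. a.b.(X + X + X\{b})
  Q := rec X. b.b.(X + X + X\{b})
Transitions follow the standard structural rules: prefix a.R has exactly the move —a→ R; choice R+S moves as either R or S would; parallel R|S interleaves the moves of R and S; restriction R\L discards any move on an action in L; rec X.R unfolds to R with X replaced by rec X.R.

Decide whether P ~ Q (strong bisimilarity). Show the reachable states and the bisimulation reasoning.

NO

Reachable graph of P (4 states):
  s0 = rec X. a.b.(X + X + X\{b}) :: —a→ s1
  s1 = b.((rec X. a.b.(X + X + X\{b})) + (rec X. a.b.(X + X + X\{b})) + (rec X. a.b.(X + X + X\{b}))\{b}) :: —b→ s2
  s2 = (rec X. a.b.(X + X + X\{b})) + (rec X. a.b.(X + X + X\{b})) + (rec X. a.b.(X + X + X\{b}))\{b} :: —a→ s1, —a→ s3
  s3 = (b.((rec X. a.b.(X + X + X\{b})) + (rec X. a.b.(X + X + X\{b})) + (rec X. a.b.(X + X + X\{b}))\{b}))\{b} :: ∅
Reachable graph of Q (3 states):
  t0 = rec X. b.b.(X + X + X\{b}) :: —b→ t1
  t1 = b.((rec X. b.b.(X + X + X\{b})) + (rec X. b.b.(X + X + X\{b})) + (rec X. b.b.(X + X + X\{b}))\{b}) :: —b→ t2
  t2 = (rec X. b.b.(X + X + X\{b})) + (rec X. b.b.(X + X + X\{b})) + (rec X. b.b.(X + X + X\{b}))\{b} :: —b→ t1
Bisimilarity quotient blocks:
  B0 = {s0}
  B1 = {s1}
  B2 = {s2}
  B3 = {s3}
  B4 = {t0, t1, t2}
s0 ∈ B0, t0 ∈ B4 → different blocks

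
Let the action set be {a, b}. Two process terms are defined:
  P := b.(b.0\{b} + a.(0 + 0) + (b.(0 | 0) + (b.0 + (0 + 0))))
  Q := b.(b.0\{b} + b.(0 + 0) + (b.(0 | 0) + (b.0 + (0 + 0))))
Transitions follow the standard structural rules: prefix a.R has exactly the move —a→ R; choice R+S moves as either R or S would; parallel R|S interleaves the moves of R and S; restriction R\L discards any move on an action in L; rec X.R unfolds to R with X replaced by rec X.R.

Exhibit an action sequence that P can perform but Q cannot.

ba

P's transition system — 6 states:
  s0 = b.(b.0\{b} + a.(0 + 0) + (b.(0 | 0) + (b.0 + (0 + 0)))) → -b-> s1
  s1 = b.0\{b} + a.(0 + 0) + (b.(0 | 0) + (b.0 + (0 + 0))) → -a-> s2, -b-> s3, -b-> s4, -b-> s5
  s2 = 0 + 0 → ∅
  s3 = 0 → ∅
  s4 = 0 | 0 → ∅
  s5 = 0\{b} → ∅
Q's transition system — 6 states:
  t0 = b.(b.0\{b} + b.(0 + 0) + (b.(0 | 0) + (b.0 + (0 + 0)))) → -b-> t1
  t1 = b.0\{b} + b.(0 + 0) + (b.(0 | 0) + (b.0 + (0 + 0))) → -b-> t2, -b-> t3, -b-> t4, -b-> t5
  t2 = 0 → ∅
  t3 = 0 + 0 → ∅
  t4 = 0 | 0 → ∅
  t5 = 0\{b} → ∅
Executing ba from P (initial set {s0}):
  [1] b ⇒ {s1}
  [2] a ⇒ {s2}
  P completes σ.
Executing ba from Q (initial set {t0}):
  [1] b ⇒ {t1}
  [2] a ⇒ no successor for Q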